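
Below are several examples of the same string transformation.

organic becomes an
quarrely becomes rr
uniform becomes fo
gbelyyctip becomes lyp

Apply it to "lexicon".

The pattern: swap each adjacent pair of characters (1↔2, 3↔4, ...), then keep one character in every 3, starting at position 3 (positions 3rd, 6th, 9th, ...).
On "lexicon": the first step gives "elixocn", and the second then gives "ic".
(Check on "organic": → "roaginc" → "an" ✓)

ic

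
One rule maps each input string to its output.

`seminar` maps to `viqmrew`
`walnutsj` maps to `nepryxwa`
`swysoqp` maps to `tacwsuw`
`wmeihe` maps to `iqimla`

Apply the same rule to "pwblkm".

What's happening: shift every letter 4 places forward in the alphabet (wrapping around), then swap the first and last characters.
Starting from "pwblkm": after the first operation, "tafpoq"; after the second, "qafpot".

qafpot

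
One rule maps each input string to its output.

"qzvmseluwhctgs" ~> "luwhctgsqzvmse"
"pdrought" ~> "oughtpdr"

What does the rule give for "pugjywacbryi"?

wacbryipugjy

In each case the input is transformed by: move the last character to the front, then swap the front and back halves of the string.
Starting from "pugjywacbryi": after the first operation, "ipugjywacbry"; after the second, "wacbryipugjy".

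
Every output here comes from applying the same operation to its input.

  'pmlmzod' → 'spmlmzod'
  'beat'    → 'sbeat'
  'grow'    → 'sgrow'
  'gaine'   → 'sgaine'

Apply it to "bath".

sbath

Looking at the pairs, the operation is to prepend "s".
So "bath" becomes "sbath".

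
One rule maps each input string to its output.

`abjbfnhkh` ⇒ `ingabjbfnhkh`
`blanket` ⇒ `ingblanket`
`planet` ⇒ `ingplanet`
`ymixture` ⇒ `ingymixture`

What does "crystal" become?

ingcrystal

The transformation: prepend "ing".
Applying that to "crystal" gives "ingcrystal".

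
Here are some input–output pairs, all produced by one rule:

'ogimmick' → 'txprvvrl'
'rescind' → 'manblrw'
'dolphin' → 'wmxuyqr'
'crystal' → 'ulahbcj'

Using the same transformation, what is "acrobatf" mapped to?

Looking at the pairs, the operation is to move the last character to the front, then shift every letter 9 places forward in the alphabet (wrapping around).
For "acrobatf", step one produces "facrobat"; step two turns that into "ojlaxkjc".

ojlaxkjc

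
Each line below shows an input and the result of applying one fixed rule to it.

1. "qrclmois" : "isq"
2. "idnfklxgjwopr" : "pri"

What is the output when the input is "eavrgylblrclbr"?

bre

Rule — move the last 2 characters to the front (rotate right by 2), then keep only the first 3 characters.
On "eavrgylblrclbr" that produces "bre".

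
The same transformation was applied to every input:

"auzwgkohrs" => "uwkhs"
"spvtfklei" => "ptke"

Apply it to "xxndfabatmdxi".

What's happening: keep every other character starting from the second (positions 2nd, 4th, 6th, ...).
So "xxndfabatmdxi" becomes "xdaamx".

xdaamx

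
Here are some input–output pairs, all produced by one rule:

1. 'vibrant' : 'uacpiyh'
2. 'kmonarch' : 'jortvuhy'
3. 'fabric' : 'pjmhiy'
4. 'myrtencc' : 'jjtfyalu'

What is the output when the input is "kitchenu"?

Each output is the input with this applied: move the last 2 characters to the front (rotate right by 2), then shift every letter 7 places forward in the alphabet (wrapping around).
"kitchenu" → "nukitche" → "ubrpajol".

ubrpajol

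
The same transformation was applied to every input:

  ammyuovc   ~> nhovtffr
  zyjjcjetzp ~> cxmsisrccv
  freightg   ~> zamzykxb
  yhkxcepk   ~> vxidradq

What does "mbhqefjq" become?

xycjfuaj

Rule — shift every letter 7 places backward in the alphabet (wrapping around), then swap the front and back halves of the string.
Working it through for "mbhqefjq": intermediate "fuajxycj", final "xycjfuaj".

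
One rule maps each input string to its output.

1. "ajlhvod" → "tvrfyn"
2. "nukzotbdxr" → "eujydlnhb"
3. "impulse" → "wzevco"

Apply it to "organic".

In each case the input is transformed by: shift every letter 10 places forward in the alphabet (wrapping around), then delete the first character.
On "organic": the first step gives "ybqkxsm", and the second then gives "bqkxsm".

bqkxsm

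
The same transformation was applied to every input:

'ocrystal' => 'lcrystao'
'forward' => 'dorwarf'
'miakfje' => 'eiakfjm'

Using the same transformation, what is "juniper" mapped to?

runipej

Rule — swap the first and last characters.
Applying that to "juniper" gives "runipej".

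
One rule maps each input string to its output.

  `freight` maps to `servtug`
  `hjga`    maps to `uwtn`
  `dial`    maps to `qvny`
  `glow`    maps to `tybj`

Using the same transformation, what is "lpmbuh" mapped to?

In each case the input is transformed by: shift every letter 13 places forward in the alphabet (wrapping around) — i.e. ROT13.
Doing the same to "lpmbuh": "yczohu".

yczohu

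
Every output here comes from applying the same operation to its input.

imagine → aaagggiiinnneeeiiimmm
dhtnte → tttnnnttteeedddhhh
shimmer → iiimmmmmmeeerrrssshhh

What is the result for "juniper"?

nnniiipppeeerrrjjjuuu

The pattern: move the first 2 characters to the end (rotate left by 2), then repeat every character 3 times.
Working it through for "juniper": intermediate "niperju", final "nnniiipppeeerrrjjjuuu".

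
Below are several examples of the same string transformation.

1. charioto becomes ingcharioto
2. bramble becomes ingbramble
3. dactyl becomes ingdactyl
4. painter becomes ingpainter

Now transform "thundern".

Looking at the pairs, the operation is to prepend "ing".
"thundern" → "ingthundern".

ingthundern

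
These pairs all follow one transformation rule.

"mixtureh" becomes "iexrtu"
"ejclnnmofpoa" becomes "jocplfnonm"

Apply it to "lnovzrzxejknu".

nnokvjzerxz

Each output is the input with this applied: take characters alternately from the front and the back (1st, last, 2nd, 2nd-last, ...), then delete the first 2 characters.
Working it through for "lnovzrzxejknu": intermediate "lunnokvjzerxz", final "nnokvjzerxz".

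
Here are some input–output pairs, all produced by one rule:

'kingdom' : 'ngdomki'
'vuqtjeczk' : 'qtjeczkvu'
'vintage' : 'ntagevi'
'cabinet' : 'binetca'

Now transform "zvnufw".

nufwzv

Looking at the pairs, the operation is to move the first 2 characters to the end (rotate left by 2).
Doing the same to "zvnufw": "nufwzv".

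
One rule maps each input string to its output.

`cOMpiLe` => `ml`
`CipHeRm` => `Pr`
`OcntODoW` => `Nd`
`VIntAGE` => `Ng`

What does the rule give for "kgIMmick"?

Looking at the pairs, the operation is to flip the case of every letter, then keep one character in every 3, starting at position 3 (positions 3rd, 6th, 9th, ...).
Working it through for "kgIMmick": intermediate "KGimMICK", final "iI".

iI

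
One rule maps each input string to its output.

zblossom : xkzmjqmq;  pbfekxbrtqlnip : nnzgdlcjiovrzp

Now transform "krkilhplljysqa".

Rule — shift every letter 2 places backward in the alphabet (wrapping around), then take characters alternately from the front and the back (1st, last, 2nd, 2nd-last, ...).
On "krkilhplljysqa": the first step gives "ipigjfnjjhwqoy", and the second then gives "iypoiqgwjhfjnj".

iypoiqgwjhfjnj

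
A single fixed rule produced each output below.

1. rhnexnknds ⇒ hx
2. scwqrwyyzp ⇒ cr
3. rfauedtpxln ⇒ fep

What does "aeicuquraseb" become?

eur

Rule — delete the last 3 characters, then keep one character in every 3, starting at position 2 (positions 2nd, 5th, 8th, ...).
So "aeicuquraseb" becomes "eur".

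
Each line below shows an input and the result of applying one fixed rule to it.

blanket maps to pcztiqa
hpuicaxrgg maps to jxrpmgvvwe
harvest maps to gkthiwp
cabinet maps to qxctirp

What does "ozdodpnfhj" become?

sdsecuwydo

Rule — move the first 2 characters to the end (rotate left by 2), then shift every letter 11 places backward in the alphabet (wrapping around).
Working it through for "ozdodpnfhj": intermediate "dodpnfhjoz", final "sdsecuwydo".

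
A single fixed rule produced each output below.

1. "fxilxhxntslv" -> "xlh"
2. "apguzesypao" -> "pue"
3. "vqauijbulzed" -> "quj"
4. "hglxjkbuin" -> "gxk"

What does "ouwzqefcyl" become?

uze

What's happening: keep every other character starting from the second (positions 2nd, 4th, 6th, ...), then keep only the first 3 characters.
Applying both steps to "ouwzqefcyl": "uzecl", then "uze".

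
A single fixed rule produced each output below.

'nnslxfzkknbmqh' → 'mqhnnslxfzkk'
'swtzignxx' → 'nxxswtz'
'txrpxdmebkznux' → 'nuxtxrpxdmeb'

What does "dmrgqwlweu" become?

Looking at the pairs, the operation is to move the last 3 characters to the front (rotate right by 3), then delete the last 2 characters.
For "dmrgqwlweu" the result is "weudmrgq".

weudmrgq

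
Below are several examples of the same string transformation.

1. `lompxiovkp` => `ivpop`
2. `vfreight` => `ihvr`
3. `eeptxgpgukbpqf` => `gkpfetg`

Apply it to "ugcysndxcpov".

dcoucs

The pattern: swap the front and back halves of the string, then keep every other character starting from the first (positions 1st, 3rd, 5th, ...).
Applying both steps to "ugcysndxcpov": "dxcpovugcysn", then "dcoucs".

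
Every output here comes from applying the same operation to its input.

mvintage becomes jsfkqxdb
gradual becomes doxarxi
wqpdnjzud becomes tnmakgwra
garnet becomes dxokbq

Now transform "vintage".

sfkqxdb

The rule is to shift every letter 3 places backward in the alphabet (wrapping around).
Doing the same to "vintage": "sfkqxdb".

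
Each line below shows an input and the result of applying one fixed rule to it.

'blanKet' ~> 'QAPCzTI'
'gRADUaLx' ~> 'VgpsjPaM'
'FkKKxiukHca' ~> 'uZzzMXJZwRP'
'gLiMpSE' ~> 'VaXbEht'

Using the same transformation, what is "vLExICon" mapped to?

KatMxrDC

Each output is the input with this applied: flip the case of every letter, then shift every letter 11 places backward in the alphabet (wrapping around).
For "vLExICon", step one produces "VleXicON"; step two turns that into "KatMxrDC".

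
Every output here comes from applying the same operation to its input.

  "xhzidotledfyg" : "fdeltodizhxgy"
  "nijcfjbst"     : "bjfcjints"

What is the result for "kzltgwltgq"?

Looking at the pairs, the operation is to move the last 2 characters to the front (rotate right by 2), then reverse the string.
For "kzltgwltgq", step one produces "gqkzltgwlt"; step two turns that into "tlwgtlzkqg".

tlwgtlzkqg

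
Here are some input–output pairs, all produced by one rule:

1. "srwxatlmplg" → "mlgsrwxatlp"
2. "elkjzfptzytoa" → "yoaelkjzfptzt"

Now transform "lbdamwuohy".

uhylbdamwo

The transformation: move the last 3 characters to the front (rotate right by 3), then swap the first and last characters.
Applying both steps to "lbdamwuohy": "ohylbdamwu", then "uhylbdamwo".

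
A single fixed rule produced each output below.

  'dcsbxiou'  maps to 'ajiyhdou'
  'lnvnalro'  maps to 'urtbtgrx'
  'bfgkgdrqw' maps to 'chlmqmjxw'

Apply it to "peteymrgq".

wvkzkesxm

In each case the input is transformed by: shift every letter 6 places forward in the alphabet (wrapping around), then move the last character to the front.
On "peteymrgq" that produces "wvkzkesxm".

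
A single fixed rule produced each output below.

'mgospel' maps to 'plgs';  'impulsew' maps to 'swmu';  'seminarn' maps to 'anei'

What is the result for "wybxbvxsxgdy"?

Rule — move the last 3 characters to the front (rotate right by 3), then keep every other character starting from the first (positions 1st, 3rd, 5th, ...).
For "wybxbvxsxgdy", step one produces "gdywybxbvxsx"; step two turns that into "gyyxvs".
(Check on "mgospel": → "pelmgos" → "plgs" ✓)

gyyxvs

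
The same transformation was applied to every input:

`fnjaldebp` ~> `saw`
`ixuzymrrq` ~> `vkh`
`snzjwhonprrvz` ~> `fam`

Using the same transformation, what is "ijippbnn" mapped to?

In each case the input is transformed by: shift every letter 13 places forward in the alphabet (wrapping around) — i.e. ROT13, then keep only the first 3 characters.
Working it through for "ijippbnn": intermediate "vwvccoaa", final "vwv".

vwv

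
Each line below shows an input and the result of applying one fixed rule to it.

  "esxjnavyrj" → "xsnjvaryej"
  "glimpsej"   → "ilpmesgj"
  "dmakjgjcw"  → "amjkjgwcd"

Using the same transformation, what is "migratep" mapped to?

The rule is to move the first character to the end, then swap each adjacent pair of characters (1↔2, 3↔4, ...).
For "migratep" the result is "giaretmp".

giaretmp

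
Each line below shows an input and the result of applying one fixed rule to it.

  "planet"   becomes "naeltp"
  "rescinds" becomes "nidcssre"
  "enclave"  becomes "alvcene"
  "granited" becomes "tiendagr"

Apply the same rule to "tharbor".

broarht

The transformation: move the last 3 characters to the front (rotate right by 3), then take characters alternately from the front and the back (1st, last, 2nd, 2nd-last, ...).
Working it through for "tharbor": intermediate "borthar", final "broarht".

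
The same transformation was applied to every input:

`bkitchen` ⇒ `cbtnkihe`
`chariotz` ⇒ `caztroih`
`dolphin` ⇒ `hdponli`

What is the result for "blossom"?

Looking at the pairs, the operation is to sort the characters into reverse alphabetical order, then move the last 2 characters to the front (rotate right by 2).
Doing the same to "blossom": "lbssoom".
(Check on "dolphin": → "ponlihd" → "hdponli" ✓)

lbssoom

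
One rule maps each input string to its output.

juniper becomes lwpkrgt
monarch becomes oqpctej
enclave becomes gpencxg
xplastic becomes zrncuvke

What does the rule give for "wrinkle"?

ytkpmng

In each case the input is transformed by: shift every letter 2 places forward in the alphabet (wrapping around).
Applying that to "wrinkle" gives "ytkpmng".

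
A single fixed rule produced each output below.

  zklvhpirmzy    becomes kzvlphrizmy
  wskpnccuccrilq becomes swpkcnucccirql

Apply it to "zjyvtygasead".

The rule is to swap each adjacent pair of characters (1↔2, 3↔4, ...).
For "zjyvtygasead" the result is "jzvyytagesda".

jzvyytagesda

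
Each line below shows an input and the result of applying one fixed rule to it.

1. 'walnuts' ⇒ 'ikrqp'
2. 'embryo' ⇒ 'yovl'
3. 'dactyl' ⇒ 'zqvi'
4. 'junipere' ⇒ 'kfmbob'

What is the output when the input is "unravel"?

oxsbi

In each case the input is transformed by: shift every letter 3 places backward in the alphabet (wrapping around), then delete the first 2 characters.
On "unravel": the first step gives "rkoxsbi", and the second then gives "oxsbi".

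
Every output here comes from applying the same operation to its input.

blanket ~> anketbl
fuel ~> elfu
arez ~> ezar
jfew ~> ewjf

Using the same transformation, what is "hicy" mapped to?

cyhi

Looking at the pairs, the operation is to move the first 2 characters to the end (rotate left by 2).
For "hicy" the result is "cyhi".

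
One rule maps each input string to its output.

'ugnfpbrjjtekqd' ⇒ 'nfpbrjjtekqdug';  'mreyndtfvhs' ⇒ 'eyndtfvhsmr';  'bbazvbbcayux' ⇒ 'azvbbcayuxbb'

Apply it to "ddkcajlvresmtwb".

kcajlvresmtwbdd

Rule — move the first 2 characters to the end (rotate left by 2).
For "ddkcajlvresmtwb" the result is "kcajlvresmtwbdd".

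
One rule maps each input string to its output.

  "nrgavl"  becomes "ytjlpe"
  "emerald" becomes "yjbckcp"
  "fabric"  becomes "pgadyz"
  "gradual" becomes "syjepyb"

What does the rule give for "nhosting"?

glelfmqr

What's happening: move the last 3 characters to the front (rotate right by 3), then shift every letter 2 places backward in the alphabet (wrapping around).
So "nhosting" becomes "glelfmqr".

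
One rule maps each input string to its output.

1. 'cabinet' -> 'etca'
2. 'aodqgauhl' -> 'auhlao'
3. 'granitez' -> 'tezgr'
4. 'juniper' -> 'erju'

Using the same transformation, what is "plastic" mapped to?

icpl

The transformation: move the first 2 characters to the end (rotate left by 2), then delete the first 3 characters.
Applying both steps to "plastic": "asticpl", then "icpl".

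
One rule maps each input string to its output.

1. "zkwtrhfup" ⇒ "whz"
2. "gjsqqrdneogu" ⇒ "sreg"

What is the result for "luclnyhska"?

cyk

Rule — swap the first and last characters, then keep one character in every 3, starting at position 3 (positions 3rd, 6th, 9th, ...).
For "luclnyhska", step one produces "auclnyhskl"; step two turns that into "cyk".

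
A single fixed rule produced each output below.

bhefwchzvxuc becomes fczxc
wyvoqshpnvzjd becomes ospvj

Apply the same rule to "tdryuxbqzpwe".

Rule — delete the first 2 characters, then keep every other character starting from the second (positions 2nd, 4th, 6th, ...).
On "tdryuxbqzpwe": the first step gives "ryuxbqzpwe", and the second then gives "yxqpe".

yxqpe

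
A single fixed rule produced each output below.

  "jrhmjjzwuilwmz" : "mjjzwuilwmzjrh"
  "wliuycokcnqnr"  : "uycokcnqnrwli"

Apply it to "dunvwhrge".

Rule — move the first 3 characters to the end (rotate left by 3).
"dunvwhrge" → "vwhrgedun".

vwhrgedun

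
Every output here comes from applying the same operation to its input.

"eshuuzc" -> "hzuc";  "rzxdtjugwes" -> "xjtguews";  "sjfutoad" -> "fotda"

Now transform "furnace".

What's happening: swap each adjacent pair of characters (1↔2, 3↔4, ...), then delete the first 3 characters.
Working it through for "furnace": intermediate "ufnrcae", final "rcae".

rcae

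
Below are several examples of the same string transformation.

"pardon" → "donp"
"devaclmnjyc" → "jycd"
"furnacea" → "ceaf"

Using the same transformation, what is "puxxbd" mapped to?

Rule — move the last 3 characters to the front (rotate right by 3), then keep only the first 4 characters.
So "puxxbd" becomes "xbdp".

xbdp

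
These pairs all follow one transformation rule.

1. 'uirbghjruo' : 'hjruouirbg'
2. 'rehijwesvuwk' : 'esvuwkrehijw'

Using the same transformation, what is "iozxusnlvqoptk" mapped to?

lvqoptkiozxusn

Looking at the pairs, the operation is to swap the front and back halves of the string.
So "iozxusnlvqoptk" becomes "lvqoptkiozxusn".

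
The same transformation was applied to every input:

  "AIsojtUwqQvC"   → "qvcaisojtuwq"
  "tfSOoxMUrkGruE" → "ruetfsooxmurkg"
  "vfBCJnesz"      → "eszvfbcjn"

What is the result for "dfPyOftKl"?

tkldfpyof

The transformation: move the last 3 characters to the front (rotate right by 3), then convert every letter to lowercase.
On "dfPyOftKl": the first step gives "tKldfPyOf", and the second then gives "tkldfpyof".
(Check on "tfSOoxMUrkGruE": → "ruEtfSOoxMUrkG" → "ruetfsooxmurkg" ✓)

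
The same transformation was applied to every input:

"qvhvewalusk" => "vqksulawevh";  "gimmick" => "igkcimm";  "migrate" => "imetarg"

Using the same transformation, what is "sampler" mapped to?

asrelpm

The transformation: reverse the string, then move the last 2 characters to the front (rotate right by 2).
Starting from "sampler": after the first operation, "relpmas"; after the second, "asrelpm".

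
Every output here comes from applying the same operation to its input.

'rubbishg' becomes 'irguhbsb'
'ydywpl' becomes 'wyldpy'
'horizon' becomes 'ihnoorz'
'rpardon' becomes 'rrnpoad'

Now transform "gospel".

The rule is to take characters alternately from the front and the back (1st, last, 2nd, 2nd-last, ...), then move the last character to the front.
Starting from "gospel": after the first operation, "gloesp"; after the second, "pgloes".
(Check on "horizon": → "hnoorzi" → "ihnoorz" ✓)

pgloes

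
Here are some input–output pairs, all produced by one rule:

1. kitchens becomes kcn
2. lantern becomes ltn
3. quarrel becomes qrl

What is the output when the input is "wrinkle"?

wne

Rule — keep one character in every 3, starting at position 1 (positions 1st, 4th, 7th, ...).
On "wrinkle" that produces "wne".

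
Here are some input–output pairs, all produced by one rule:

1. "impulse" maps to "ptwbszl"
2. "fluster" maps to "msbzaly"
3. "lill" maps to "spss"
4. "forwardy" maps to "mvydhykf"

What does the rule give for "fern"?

Rule — shift every letter 7 places forward in the alphabet (wrapping around).
Applying that to "fern" gives "mlyu".

mlyu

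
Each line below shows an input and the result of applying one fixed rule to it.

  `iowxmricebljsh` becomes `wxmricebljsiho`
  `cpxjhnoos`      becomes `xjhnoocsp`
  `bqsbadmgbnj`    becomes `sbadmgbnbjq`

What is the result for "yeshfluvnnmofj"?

shfluvnnmofyje

The pattern: swap the first and last characters, then move the first 2 characters to the end (rotate left by 2).
"yeshfluvnnmofj" → "jeshfluvnnmofy" → "shfluvnnmofyje".
(Check on "bqsbadmgbnj": → "jqsbadmgbnb" → "sbadmgbnbjq" ✓)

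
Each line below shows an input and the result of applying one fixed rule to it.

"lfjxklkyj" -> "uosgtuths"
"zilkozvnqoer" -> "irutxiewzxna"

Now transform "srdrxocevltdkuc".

bamagxlneucmtdl

What's happening: shift every letter 9 places forward in the alphabet (wrapping around).
Doing the same to "srdrxocevltdkuc": "bamagxlneucmtdl".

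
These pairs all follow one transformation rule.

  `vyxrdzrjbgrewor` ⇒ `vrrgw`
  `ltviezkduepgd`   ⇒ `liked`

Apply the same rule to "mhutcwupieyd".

Looking at the pairs, the operation is to keep one character in every 3, starting at position 1 (positions 1st, 4th, 7th, ...).
Doing the same to "mhutcwupieyd": "mtue".

mtue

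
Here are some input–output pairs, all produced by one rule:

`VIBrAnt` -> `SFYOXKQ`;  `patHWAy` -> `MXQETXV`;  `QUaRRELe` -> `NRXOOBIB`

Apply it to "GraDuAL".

The rule is to shift every letter 3 places backward in the alphabet (wrapping around), then convert every letter to uppercase.
Applying both steps to "GraDuAL": "DoxArXI", then "DOXARXI".
(Check on "patHWAy": → "mxqETXv" → "MXQETXV" ✓)

DOXARXI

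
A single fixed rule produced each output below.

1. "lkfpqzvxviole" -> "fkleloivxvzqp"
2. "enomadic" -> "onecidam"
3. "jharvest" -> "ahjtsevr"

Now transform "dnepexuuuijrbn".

endnbrjiuuuxep

The pattern: reverse the string, then move the last 3 characters to the front (rotate right by 3).
So "dnepexuuuijrbn" becomes "endnbrjiuuuxep".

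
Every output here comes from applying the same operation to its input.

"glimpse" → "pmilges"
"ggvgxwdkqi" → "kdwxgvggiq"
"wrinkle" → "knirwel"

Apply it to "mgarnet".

The transformation: reverse the string, then move the first 2 characters to the end (rotate left by 2).
For "mgarnet", step one produces "tenragm"; step two turns that into "nragmte".

nragmte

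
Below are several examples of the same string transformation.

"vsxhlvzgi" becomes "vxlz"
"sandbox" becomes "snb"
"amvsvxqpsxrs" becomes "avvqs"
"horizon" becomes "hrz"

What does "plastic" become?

pat

In each case the input is transformed by: delete the last 2 characters, then keep every other character starting from the first (positions 1st, 3rd, 5th, ...).
"plastic" → "plast" → "pat".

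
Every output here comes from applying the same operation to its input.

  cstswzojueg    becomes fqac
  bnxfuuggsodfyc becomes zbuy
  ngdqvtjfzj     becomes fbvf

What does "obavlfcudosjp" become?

kofl

The transformation: shift every letter 4 places backward in the alphabet (wrapping around), then keep only the last 4 characters.
On "obavlfcudosjp" that produces "kofl".
(Check on "cstswzojueg": → "yoposvkfqac" → "fqac" ✓)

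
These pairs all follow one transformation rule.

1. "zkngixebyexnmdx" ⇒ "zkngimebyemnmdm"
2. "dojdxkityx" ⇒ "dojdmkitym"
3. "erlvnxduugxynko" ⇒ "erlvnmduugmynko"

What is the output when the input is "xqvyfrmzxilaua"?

mqvyfrmzmilaua

What's happening: replace every "x" with "m".
So "xqvyfrmzxilaua" becomes "mqvyfrmzmilaua".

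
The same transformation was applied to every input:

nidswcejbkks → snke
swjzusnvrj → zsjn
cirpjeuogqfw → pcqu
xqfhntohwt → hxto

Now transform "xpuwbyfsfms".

wxmf

Each output is the input with this applied: keep one character in every 3, starting at position 1 (positions 1st, 4th, 7th, ...), then swap each adjacent pair of characters (1↔2, 3↔4, ...).
For "xpuwbyfsfms", step one produces "xwfm"; step two turns that into "wxmf".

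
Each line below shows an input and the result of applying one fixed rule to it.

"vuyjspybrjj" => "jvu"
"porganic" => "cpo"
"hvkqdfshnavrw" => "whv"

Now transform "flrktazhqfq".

qfl

The transformation: move the last character to the front, then keep only the first 3 characters.
Working it through for "flrktazhqfq": intermediate "qflrktazhqf", final "qfl".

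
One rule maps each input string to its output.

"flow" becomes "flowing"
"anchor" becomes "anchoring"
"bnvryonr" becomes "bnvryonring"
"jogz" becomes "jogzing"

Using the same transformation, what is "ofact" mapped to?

Rule — append "ing".
Applying that to "ofact" gives "ofacting".

ofacting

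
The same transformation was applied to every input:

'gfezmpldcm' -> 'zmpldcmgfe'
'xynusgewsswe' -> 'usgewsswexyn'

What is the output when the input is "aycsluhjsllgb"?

In each case the input is transformed by: move the first 3 characters to the end (rotate left by 3).
For "aycsluhjsllgb" the result is "sluhjsllgbayc".

sluhjsllgbayc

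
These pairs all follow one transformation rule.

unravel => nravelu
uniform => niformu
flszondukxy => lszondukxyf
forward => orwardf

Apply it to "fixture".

The rule is to move the first character to the end.
"fixture" → "ixturef".

ixturef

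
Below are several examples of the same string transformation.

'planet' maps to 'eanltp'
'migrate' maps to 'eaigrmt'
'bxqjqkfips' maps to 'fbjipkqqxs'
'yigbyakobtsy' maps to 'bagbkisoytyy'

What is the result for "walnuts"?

Each output is the input with this applied: sort the characters into alphabetical order, then swap each adjacent pair of characters (1↔2, 3↔4, ...).
Applying both steps to "walnuts": "alnstuw", then "lasnutw".

lasnutw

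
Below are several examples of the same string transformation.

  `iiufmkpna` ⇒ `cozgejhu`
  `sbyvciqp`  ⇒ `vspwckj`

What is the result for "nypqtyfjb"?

The rule is to delete the first character, then shift every letter 6 places backward in the alphabet (wrapping around).
"nypqtyfjb" → "ypqtyfjb" → "sjknszdv".

sjknszdv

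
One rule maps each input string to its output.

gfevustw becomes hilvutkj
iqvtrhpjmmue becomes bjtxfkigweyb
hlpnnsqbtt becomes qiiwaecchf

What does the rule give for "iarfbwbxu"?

The transformation: move the last 3 characters to the front (rotate right by 3), then shift every letter 11 places backward in the alphabet (wrapping around).
Working it through for "iarfbwbxu": intermediate "bxuiarfbw", final "qmjxpguql".

qmjxpguql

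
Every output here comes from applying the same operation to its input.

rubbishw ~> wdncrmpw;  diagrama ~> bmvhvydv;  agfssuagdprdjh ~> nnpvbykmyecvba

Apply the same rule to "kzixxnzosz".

ssiujnufud

In each case the input is transformed by: shift every letter 5 places backward in the alphabet (wrapping around), then move the first 3 characters to the end (rotate left by 3).
Starting from "kzixxnzosz": after the first operation, "fudssiujnu"; after the second, "ssiujnufud".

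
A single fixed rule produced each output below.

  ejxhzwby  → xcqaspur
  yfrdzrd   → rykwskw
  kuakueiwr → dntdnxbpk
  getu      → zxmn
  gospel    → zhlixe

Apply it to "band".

utgw

Each output is the input with this applied: shift every letter 7 places backward in the alphabet (wrapping around).
For "band" the result is "utgw".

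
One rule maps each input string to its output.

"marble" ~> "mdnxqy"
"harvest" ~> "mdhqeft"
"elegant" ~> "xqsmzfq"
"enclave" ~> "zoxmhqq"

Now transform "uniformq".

zuradycg

Looking at the pairs, the operation is to move the first character to the end, then shift every letter 12 places forward in the alphabet (wrapping around).
Applying both steps to "uniformq": "niformqu", then "zuradycg".
(Check on "harvest": → "arvesth" → "mdhqeft" ✓)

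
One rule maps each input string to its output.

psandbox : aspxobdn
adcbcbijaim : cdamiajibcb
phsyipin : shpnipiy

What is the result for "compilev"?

What's happening: move the first 3 characters to the end (rotate left by 3), then reverse the string.
For "compilev", step one produces "pilevcom"; step two turns that into "mocvelip".

mocvelip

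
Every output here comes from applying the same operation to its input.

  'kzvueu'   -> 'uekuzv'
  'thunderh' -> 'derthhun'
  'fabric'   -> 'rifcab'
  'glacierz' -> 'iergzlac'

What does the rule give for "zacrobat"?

Rule — swap the first and last characters, then swap the front and back halves of the string.
On "zacrobat": the first step gives "tacrobaz", and the second then gives "obaztacr".

obaztacr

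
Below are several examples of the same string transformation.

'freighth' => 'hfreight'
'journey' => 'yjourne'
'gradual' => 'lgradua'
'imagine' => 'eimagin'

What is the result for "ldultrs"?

sldultr

The rule is to move the last character to the front.
Doing the same to "ldultrs": "sldultr".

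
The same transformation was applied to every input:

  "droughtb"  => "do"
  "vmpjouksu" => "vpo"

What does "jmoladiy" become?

Rule — keep every other character starting from the first (positions 1st, 3rd, 5th, ...), then delete the last 2 characters.
Doing the same to "jmoladiy": "jo".

jo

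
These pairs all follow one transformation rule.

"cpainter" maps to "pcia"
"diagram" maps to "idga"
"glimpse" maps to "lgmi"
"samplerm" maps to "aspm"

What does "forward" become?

ofwr

The rule is to swap each adjacent pair of characters (1↔2, 3↔4, ...), then keep only the first 4 characters.
For "forward", step one produces "ofwrrad"; step two turns that into "ofwr".
(Check on "diagram": → "idgaarm" → "idga" ✓)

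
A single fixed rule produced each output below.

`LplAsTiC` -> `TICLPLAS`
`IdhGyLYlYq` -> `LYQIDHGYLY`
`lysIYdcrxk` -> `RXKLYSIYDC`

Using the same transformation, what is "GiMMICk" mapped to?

What's happening: move the last 3 characters to the front (rotate right by 3), then convert every letter to uppercase.
On "GiMMICk": the first step gives "ICkGiMM", and the second then gives "ICKGIMM".

ICKGIMM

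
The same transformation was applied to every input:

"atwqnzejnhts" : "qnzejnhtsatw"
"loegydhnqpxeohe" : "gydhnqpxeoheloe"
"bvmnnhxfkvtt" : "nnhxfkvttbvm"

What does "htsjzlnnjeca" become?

jzlnnjecahts

What's happening: move the first 3 characters to the end (rotate left by 3).
On "htsjzlnnjeca" that produces "jzlnnjecahts".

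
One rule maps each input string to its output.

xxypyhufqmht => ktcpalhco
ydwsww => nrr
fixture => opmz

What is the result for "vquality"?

vgdot

In each case the input is transformed by: delete the first 3 characters, then shift every letter 5 places backward in the alphabet (wrapping around).
On "vquality": the first step gives "ality", and the second then gives "vgdot".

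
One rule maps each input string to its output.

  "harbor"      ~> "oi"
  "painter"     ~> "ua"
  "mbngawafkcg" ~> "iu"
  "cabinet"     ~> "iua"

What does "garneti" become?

Rule — shift every letter 7 places forward in the alphabet (wrapping around), then keep only the vowels.
On "garneti": the first step gives "nhyulap", and the second then gives "ua".

ua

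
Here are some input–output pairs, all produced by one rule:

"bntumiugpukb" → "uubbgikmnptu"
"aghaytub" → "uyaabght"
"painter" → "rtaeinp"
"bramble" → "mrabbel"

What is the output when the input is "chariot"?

The pattern: sort the characters into alphabetical order, then move the last 2 characters to the front (rotate right by 2).
On "chariot": the first step gives "achiort", and the second then gives "rtachio".

rtachio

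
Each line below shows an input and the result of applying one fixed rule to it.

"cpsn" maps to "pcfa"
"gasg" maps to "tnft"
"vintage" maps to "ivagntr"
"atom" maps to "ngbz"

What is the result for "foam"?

In each case the input is transformed by: shift every letter 13 places forward in the alphabet (wrapping around) — i.e. ROT13.
For "foam" the result is "sbnz".

sbnz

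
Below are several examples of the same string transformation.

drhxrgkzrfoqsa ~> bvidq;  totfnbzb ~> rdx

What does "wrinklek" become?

The rule is to keep one character in every 3, starting at position 1 (positions 1st, 4th, 7th, ...), then shift every letter 2 places backward in the alphabet (wrapping around).
Working it through for "wrinklek": intermediate "wne", final "ulc".

ulc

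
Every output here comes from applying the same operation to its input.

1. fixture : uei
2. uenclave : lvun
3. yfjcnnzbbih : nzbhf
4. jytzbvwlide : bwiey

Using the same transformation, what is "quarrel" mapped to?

rlu

The pattern: move the first 3 characters to the end (rotate left by 3), then keep every other character starting from the second (positions 2nd, 4th, 6th, ...).
"quarrel" → "rlu".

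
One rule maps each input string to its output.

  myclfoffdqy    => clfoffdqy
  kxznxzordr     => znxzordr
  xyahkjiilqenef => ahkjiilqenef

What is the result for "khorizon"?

orizon

What's happening: delete the first 2 characters.
"khorizon" → "orizon".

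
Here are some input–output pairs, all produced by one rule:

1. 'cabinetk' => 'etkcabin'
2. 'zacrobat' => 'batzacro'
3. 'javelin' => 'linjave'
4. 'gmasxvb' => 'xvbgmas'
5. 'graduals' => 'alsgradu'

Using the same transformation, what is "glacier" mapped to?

Each output is the input with this applied: move the last 3 characters to the front (rotate right by 3).
Applying that to "glacier" gives "ierglac".

ierglac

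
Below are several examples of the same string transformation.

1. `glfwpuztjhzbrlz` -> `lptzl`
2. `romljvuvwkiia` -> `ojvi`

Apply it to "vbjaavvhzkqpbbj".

bahqb

The pattern: keep one character in every 3, starting at position 2 (positions 2nd, 5th, 8th, ...).
"vbjaavvhzkqpbbj" → "bahqb".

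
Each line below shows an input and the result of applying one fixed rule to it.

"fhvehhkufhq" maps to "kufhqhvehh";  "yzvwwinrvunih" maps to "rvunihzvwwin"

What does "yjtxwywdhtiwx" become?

dhtiwxjtxwyw

Rule — delete the first character, then swap the front and back halves of the string.
On "yjtxwywdhtiwx": the first step gives "jtxwywdhtiwx", and the second then gives "dhtiwxjtxwyw".
(Check on "fhvehhkufhq": → "hvehhkufhq" → "kufhqhvehh" ✓)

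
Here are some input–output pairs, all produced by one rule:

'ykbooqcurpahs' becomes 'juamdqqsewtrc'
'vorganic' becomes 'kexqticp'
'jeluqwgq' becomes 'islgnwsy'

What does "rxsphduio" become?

kqtzurjfw

Looking at the pairs, the operation is to move the last 2 characters to the front (rotate right by 2), then shift every letter 2 places forward in the alphabet (wrapping around).
Applying both steps to "rxsphduio": "iorxsphdu", then "kqtzurjfw".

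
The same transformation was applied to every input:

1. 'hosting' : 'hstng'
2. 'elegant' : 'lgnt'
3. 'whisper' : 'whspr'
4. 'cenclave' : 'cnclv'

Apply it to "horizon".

Looking at the pairs, the operation is to remove every vowel.
For "horizon" the result is "hrzn".

hrzn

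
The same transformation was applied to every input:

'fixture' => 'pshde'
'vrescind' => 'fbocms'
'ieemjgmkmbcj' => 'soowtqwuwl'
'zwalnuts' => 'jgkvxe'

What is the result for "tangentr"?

The rule is to shift every letter 10 places forward in the alphabet (wrapping around), then delete the last 2 characters.
Applying both steps to "tangentr": "dkxqoxdb", then "dkxqox".

dkxqox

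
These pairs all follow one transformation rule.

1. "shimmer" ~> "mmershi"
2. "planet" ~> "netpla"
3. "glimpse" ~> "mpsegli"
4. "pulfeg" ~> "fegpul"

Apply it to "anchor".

horanc

The transformation: move the first 3 characters to the end (rotate left by 3).
Doing the same to "anchor": "horanc".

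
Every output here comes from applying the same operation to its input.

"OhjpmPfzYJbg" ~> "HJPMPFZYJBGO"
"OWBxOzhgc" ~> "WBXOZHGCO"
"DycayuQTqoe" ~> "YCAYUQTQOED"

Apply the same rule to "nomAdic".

The rule is to move the first character to the end, then convert every letter to uppercase.
"nomAdic" → "omAdicn" → "OMADICN".

OMADICN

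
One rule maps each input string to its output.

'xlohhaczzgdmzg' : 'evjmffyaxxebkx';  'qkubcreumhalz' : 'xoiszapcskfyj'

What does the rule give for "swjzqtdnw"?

uquhxorbl

The transformation: move the last character to the front, then shift every letter 2 places backward in the alphabet (wrapping around).
Starting from "swjzqtdnw": after the first operation, "wswjzqtdn"; after the second, "uquhxorbl".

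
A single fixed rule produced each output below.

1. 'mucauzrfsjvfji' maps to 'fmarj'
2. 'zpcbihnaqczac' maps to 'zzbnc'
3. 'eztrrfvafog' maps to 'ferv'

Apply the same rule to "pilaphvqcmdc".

The pattern: move the last 3 characters to the front (rotate right by 3), then keep one character in every 3, starting at position 1 (positions 1st, 4th, 7th, ...).
Starting from "pilaphvqcmdc": after the first operation, "mdcpilaphvqc"; after the second, "mpav".

mpav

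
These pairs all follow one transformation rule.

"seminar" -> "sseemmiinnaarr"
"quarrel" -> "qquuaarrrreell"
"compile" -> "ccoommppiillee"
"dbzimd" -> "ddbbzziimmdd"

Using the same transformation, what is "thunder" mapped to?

The transformation: double every character.
So "thunder" becomes "tthhuunnddeerr".

tthhuunnddeerr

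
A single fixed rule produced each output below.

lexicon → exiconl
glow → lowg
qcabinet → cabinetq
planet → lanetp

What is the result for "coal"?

oalc

In each case the input is transformed by: move the first character to the end.
On "coal" that produces "oalc".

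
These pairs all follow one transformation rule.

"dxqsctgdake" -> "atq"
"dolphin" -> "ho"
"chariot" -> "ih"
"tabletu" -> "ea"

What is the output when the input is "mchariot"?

The rule is to reverse the string, then keep one character in every 3, starting at position 3 (positions 3rd, 6th, 9th, ...).
"mchariot" → "toirahcm" → "ih".

ih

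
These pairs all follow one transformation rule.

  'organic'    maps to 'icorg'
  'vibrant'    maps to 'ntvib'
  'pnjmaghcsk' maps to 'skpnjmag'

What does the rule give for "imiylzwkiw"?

Looking at the pairs, the operation is to move the last 2 characters to the front (rotate right by 2), then delete the last 2 characters.
For "imiylzwkiw", step one produces "iwimiylzwk"; step two turns that into "iwimiylz".

iwimiylz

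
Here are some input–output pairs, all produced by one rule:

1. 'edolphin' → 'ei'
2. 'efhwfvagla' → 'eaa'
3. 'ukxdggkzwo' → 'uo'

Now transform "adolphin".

ai

Each output is the input with this applied: keep one character in every 3, starting at position 1 (positions 1st, 4th, 7th, ...), then keep only the vowels.
For "adolphin", step one produces "ali"; step two turns that into "ai".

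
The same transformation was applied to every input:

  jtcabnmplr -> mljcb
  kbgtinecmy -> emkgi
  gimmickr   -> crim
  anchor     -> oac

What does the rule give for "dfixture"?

Each output is the input with this applied: swap the front and back halves of the string, then keep every other character starting from the second (positions 2nd, 4th, 6th, ...).
On "dfixture" that produces "uefx".

uefx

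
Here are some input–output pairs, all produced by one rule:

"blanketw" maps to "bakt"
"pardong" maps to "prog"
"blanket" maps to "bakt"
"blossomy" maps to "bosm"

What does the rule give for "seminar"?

smnr

Rule — keep every other character starting from the first (positions 1st, 3rd, 5th, ...).
Applying that to "seminar" gives "smnr".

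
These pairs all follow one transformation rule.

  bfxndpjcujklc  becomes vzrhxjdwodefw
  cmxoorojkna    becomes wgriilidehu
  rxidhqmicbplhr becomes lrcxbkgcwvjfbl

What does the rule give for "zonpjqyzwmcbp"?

tihjdkstqgwvj

What's happening: shift every letter 6 places backward in the alphabet (wrapping around).
Applying that to "zonpjqyzwmcbp" gives "tihjdkstqgwvj".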